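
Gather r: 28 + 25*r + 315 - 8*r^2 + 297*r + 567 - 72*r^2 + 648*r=-80*r^2 + 970*r + 910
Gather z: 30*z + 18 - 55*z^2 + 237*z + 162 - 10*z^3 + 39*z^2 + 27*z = -10*z^3 - 16*z^2 + 294*z + 180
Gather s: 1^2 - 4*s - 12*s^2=-12*s^2 - 4*s + 1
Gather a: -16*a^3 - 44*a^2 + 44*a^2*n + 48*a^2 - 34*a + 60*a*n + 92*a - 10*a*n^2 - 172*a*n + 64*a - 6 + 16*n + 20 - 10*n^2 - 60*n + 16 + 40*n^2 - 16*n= -16*a^3 + a^2*(44*n + 4) + a*(-10*n^2 - 112*n + 122) + 30*n^2 - 60*n + 30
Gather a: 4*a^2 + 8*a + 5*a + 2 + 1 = 4*a^2 + 13*a + 3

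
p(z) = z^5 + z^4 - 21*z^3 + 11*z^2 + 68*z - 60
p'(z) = 5*z^4 + 4*z^3 - 63*z^2 + 22*z + 68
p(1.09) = 2.94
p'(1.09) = 29.37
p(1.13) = 4.06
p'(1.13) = 26.34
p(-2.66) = 149.09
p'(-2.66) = -261.25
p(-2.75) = 172.84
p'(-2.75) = -266.17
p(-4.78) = 186.47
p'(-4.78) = 696.78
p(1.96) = 1.10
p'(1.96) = -26.99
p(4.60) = 948.88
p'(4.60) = 1464.19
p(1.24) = 6.49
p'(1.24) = 17.86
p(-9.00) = -36960.00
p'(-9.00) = 24656.00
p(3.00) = 0.00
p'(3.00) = 80.00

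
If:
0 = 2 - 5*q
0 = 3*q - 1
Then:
No Solution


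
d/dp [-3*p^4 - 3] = -12*p^3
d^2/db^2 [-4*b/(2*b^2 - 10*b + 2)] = 4*(-b*(2*b - 5)^2 + (3*b - 5)*(b^2 - 5*b + 1))/(b^2 - 5*b + 1)^3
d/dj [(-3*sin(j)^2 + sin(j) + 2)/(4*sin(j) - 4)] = -3*cos(j)/4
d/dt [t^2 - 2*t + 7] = 2*t - 2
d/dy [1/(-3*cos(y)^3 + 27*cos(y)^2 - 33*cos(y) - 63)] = (-3*cos(y)^2 + 18*cos(y) - 11)*sin(y)/(3*(cos(y)^3 - 9*cos(y)^2 + 11*cos(y) + 21)^2)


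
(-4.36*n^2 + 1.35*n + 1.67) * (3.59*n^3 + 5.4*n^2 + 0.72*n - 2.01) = -15.6524*n^5 - 18.6975*n^4 + 10.1461*n^3 + 18.7536*n^2 - 1.5111*n - 3.3567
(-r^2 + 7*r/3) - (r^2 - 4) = -2*r^2 + 7*r/3 + 4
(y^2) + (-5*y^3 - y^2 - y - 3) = -5*y^3 - y - 3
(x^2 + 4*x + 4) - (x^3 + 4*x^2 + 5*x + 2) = -x^3 - 3*x^2 - x + 2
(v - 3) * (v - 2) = v^2 - 5*v + 6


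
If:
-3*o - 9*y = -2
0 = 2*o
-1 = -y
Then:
No Solution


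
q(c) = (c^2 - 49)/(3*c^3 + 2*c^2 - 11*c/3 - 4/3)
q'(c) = 2*c/(3*c^3 + 2*c^2 - 11*c/3 - 4/3) + (c^2 - 49)*(-9*c^2 - 4*c + 11/3)/(3*c^3 + 2*c^2 - 11*c/3 - 4/3)^2 = 3*(-9*c^4 + 1312*c^2 + 580*c - 539)/(81*c^6 + 108*c^5 - 162*c^4 - 204*c^3 + 73*c^2 + 88*c + 16)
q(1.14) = -31.17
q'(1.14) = 257.86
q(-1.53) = 26.12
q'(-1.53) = 166.68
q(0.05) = 32.42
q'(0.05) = -73.95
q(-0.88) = -34.50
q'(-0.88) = -6.62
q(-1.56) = 21.81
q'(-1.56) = 123.96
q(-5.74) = 0.03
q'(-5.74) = 0.04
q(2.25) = -1.27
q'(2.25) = 1.99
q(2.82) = -0.57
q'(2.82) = 0.71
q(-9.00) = -0.02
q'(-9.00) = 0.00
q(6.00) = -0.02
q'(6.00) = 0.03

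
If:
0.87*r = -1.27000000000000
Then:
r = -1.46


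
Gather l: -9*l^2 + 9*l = -9*l^2 + 9*l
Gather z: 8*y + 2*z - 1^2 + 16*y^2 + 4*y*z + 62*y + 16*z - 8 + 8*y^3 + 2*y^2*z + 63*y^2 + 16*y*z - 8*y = 8*y^3 + 79*y^2 + 62*y + z*(2*y^2 + 20*y + 18) - 9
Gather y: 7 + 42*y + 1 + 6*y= 48*y + 8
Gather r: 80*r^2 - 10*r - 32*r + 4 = 80*r^2 - 42*r + 4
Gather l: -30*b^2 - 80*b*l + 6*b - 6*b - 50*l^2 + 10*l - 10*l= -30*b^2 - 80*b*l - 50*l^2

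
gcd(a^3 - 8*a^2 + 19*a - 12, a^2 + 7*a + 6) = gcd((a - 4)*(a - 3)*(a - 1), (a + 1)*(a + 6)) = 1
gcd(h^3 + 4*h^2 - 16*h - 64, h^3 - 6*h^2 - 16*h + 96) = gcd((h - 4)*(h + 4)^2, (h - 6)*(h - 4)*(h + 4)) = h^2 - 16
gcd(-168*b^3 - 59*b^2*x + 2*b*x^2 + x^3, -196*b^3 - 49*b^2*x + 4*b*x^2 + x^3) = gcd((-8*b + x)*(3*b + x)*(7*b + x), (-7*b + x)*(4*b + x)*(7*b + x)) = 7*b + x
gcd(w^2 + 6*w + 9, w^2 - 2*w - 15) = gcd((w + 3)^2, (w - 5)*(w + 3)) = w + 3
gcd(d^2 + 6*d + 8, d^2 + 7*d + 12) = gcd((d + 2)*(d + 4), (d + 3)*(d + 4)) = d + 4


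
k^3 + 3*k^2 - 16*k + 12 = (k - 2)*(k - 1)*(k + 6)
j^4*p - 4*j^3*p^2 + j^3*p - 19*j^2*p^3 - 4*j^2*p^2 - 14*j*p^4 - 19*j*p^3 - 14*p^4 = (j - 7*p)*(j + p)*(j + 2*p)*(j*p + p)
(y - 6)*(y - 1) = y^2 - 7*y + 6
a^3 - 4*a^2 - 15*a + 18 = (a - 6)*(a - 1)*(a + 3)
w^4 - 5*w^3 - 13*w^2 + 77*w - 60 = (w - 5)*(w - 3)*(w - 1)*(w + 4)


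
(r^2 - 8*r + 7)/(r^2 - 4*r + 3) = (r - 7)/(r - 3)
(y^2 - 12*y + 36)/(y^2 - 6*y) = (y - 6)/y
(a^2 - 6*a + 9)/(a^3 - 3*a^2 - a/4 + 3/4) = 4*(a - 3)/(4*a^2 - 1)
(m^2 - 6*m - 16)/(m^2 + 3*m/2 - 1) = 2*(m - 8)/(2*m - 1)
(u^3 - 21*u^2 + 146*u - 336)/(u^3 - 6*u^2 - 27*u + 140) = (u^2 - 14*u + 48)/(u^2 + u - 20)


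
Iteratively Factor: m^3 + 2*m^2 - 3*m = (m - 1)*(m^2 + 3*m) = m*(m - 1)*(m + 3)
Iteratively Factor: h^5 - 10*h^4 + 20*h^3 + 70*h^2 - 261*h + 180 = (h - 1)*(h^4 - 9*h^3 + 11*h^2 + 81*h - 180) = (h - 5)*(h - 1)*(h^3 - 4*h^2 - 9*h + 36) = (h - 5)*(h - 3)*(h - 1)*(h^2 - h - 12) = (h - 5)*(h - 3)*(h - 1)*(h + 3)*(h - 4)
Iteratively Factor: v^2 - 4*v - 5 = (v - 5)*(v + 1)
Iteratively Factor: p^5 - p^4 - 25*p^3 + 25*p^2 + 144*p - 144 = (p - 3)*(p^4 + 2*p^3 - 19*p^2 - 32*p + 48) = (p - 3)*(p - 1)*(p^3 + 3*p^2 - 16*p - 48) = (p - 3)*(p - 1)*(p + 3)*(p^2 - 16) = (p - 4)*(p - 3)*(p - 1)*(p + 3)*(p + 4)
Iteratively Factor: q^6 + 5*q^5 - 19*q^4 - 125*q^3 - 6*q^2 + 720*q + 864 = (q - 4)*(q^5 + 9*q^4 + 17*q^3 - 57*q^2 - 234*q - 216) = (q - 4)*(q + 2)*(q^4 + 7*q^3 + 3*q^2 - 63*q - 108) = (q - 4)*(q - 3)*(q + 2)*(q^3 + 10*q^2 + 33*q + 36) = (q - 4)*(q - 3)*(q + 2)*(q + 3)*(q^2 + 7*q + 12) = (q - 4)*(q - 3)*(q + 2)*(q + 3)^2*(q + 4)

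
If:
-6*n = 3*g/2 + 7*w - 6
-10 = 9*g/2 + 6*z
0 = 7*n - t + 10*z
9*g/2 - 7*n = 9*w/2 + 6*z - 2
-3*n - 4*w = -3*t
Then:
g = -92/2037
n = 1662/679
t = 1642/2037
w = -836/679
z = -3326/2037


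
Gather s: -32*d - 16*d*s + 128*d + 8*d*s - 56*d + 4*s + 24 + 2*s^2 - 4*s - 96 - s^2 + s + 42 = 40*d + s^2 + s*(1 - 8*d) - 30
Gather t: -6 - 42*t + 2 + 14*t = -28*t - 4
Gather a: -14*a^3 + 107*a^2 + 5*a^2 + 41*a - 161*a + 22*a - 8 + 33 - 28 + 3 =-14*a^3 + 112*a^2 - 98*a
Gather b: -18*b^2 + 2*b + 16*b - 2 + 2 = -18*b^2 + 18*b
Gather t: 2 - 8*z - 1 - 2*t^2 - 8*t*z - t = -2*t^2 + t*(-8*z - 1) - 8*z + 1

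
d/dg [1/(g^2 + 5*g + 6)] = (-2*g - 5)/(g^2 + 5*g + 6)^2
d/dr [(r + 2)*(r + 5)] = 2*r + 7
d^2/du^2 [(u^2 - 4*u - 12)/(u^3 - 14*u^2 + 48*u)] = 2*(u^3 + 6*u^2 - 48*u + 128)/(u^3*(u^3 - 24*u^2 + 192*u - 512))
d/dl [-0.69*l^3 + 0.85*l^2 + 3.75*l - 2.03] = -2.07*l^2 + 1.7*l + 3.75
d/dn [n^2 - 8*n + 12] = 2*n - 8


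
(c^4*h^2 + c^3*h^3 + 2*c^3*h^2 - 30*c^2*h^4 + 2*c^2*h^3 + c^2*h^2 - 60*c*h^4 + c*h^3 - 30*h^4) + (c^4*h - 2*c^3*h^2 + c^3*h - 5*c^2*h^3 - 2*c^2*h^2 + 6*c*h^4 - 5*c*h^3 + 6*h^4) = c^4*h^2 + c^4*h + c^3*h^3 + c^3*h - 30*c^2*h^4 - 3*c^2*h^3 - c^2*h^2 - 54*c*h^4 - 4*c*h^3 - 24*h^4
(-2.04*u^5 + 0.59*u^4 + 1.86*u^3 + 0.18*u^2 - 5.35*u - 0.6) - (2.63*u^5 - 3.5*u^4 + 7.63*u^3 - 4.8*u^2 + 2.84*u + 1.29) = -4.67*u^5 + 4.09*u^4 - 5.77*u^3 + 4.98*u^2 - 8.19*u - 1.89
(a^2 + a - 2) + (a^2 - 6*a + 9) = 2*a^2 - 5*a + 7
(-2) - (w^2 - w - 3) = -w^2 + w + 1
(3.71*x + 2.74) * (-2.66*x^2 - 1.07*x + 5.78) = -9.8686*x^3 - 11.2581*x^2 + 18.512*x + 15.8372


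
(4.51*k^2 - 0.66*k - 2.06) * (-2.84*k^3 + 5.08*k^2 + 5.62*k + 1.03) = -12.8084*k^5 + 24.7852*k^4 + 27.8438*k^3 - 9.5287*k^2 - 12.257*k - 2.1218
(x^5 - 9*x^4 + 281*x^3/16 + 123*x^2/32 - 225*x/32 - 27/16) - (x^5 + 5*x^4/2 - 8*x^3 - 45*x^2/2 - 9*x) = -23*x^4/2 + 409*x^3/16 + 843*x^2/32 + 63*x/32 - 27/16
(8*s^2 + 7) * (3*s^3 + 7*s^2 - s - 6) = 24*s^5 + 56*s^4 + 13*s^3 + s^2 - 7*s - 42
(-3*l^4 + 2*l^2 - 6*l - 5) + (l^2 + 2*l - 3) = -3*l^4 + 3*l^2 - 4*l - 8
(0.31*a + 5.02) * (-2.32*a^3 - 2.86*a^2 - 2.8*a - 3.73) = -0.7192*a^4 - 12.533*a^3 - 15.2252*a^2 - 15.2123*a - 18.7246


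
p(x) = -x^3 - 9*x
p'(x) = -3*x^2 - 9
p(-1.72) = 20.57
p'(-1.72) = -17.88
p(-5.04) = 173.38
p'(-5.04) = -85.20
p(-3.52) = 75.29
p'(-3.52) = -46.17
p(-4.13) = 107.61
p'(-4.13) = -60.17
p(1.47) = -16.41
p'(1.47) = -15.48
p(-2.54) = 39.25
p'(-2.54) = -28.35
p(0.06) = -0.54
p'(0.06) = -9.01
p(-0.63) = 5.92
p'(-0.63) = -10.19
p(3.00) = -54.00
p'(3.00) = -36.00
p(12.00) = -1836.00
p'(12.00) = -441.00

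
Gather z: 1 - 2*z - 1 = -2*z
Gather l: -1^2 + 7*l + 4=7*l + 3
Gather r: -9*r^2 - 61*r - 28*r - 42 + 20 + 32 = -9*r^2 - 89*r + 10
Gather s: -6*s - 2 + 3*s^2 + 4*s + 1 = 3*s^2 - 2*s - 1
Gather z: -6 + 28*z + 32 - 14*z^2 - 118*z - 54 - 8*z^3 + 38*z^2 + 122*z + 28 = -8*z^3 + 24*z^2 + 32*z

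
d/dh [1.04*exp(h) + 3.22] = 1.04*exp(h)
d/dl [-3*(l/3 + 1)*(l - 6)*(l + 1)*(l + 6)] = -4*l^3 - 12*l^2 + 66*l + 144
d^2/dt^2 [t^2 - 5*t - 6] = 2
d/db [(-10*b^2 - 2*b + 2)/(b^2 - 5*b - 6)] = 2*(26*b^2 + 58*b + 11)/(b^4 - 10*b^3 + 13*b^2 + 60*b + 36)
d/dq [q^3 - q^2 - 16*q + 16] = 3*q^2 - 2*q - 16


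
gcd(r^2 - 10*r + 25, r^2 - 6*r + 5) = r - 5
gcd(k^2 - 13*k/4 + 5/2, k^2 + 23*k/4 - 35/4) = k - 5/4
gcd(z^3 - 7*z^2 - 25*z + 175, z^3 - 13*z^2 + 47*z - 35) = z^2 - 12*z + 35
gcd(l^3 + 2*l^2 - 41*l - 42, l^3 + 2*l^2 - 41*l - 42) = l^3 + 2*l^2 - 41*l - 42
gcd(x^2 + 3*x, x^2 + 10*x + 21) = x + 3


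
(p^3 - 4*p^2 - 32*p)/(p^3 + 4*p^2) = (p - 8)/p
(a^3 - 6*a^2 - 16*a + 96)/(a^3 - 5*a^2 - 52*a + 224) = (a^2 - 2*a - 24)/(a^2 - a - 56)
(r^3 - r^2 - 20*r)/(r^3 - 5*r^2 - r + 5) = r*(r + 4)/(r^2 - 1)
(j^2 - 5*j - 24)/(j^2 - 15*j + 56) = (j + 3)/(j - 7)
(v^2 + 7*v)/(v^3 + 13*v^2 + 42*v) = 1/(v + 6)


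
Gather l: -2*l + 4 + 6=10 - 2*l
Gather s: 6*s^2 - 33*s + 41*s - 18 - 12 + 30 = 6*s^2 + 8*s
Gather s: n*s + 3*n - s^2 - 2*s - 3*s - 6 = 3*n - s^2 + s*(n - 5) - 6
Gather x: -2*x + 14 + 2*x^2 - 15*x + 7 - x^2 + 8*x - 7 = x^2 - 9*x + 14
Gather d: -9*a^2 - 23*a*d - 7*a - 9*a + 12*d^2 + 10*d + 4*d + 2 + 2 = -9*a^2 - 16*a + 12*d^2 + d*(14 - 23*a) + 4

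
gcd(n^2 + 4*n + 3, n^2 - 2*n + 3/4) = 1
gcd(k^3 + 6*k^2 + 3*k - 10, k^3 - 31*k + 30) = k - 1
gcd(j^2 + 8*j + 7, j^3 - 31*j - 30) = j + 1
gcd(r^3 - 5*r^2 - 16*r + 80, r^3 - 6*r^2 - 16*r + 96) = r^2 - 16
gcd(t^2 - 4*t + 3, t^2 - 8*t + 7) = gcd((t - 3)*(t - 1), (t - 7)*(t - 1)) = t - 1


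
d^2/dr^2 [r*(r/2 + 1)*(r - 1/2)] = 3*r + 3/2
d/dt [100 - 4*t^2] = -8*t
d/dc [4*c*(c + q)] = 8*c + 4*q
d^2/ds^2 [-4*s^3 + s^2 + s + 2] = 2 - 24*s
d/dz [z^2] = 2*z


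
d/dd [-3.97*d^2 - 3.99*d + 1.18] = -7.94*d - 3.99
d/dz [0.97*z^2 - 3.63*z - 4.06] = 1.94*z - 3.63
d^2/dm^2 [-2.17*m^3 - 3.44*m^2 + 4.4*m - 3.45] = -13.02*m - 6.88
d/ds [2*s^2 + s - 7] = 4*s + 1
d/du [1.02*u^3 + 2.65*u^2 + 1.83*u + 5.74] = 3.06*u^2 + 5.3*u + 1.83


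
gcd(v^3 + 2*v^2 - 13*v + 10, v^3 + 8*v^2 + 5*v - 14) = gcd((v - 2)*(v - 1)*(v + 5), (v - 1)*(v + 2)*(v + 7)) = v - 1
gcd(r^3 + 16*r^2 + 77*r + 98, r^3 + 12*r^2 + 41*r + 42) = r^2 + 9*r + 14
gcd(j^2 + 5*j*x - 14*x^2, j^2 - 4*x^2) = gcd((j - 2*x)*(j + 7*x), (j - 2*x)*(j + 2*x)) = -j + 2*x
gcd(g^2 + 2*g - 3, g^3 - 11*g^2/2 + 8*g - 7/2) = g - 1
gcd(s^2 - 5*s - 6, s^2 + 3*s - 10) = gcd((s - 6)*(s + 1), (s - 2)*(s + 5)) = 1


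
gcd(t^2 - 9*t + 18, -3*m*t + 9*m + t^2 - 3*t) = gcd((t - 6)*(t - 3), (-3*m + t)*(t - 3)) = t - 3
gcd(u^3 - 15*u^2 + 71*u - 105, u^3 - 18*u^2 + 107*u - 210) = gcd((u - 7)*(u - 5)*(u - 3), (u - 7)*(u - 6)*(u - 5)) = u^2 - 12*u + 35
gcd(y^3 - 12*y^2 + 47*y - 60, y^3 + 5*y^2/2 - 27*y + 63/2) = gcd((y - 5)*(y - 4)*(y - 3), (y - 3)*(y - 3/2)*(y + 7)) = y - 3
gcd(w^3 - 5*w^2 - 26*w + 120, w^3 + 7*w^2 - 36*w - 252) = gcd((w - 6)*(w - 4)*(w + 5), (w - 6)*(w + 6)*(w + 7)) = w - 6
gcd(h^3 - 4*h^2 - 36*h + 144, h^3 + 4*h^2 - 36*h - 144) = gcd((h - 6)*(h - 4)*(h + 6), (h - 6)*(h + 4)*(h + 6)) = h^2 - 36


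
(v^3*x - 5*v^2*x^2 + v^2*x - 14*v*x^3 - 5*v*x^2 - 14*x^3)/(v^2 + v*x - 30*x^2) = x*(v^3 - 5*v^2*x + v^2 - 14*v*x^2 - 5*v*x - 14*x^2)/(v^2 + v*x - 30*x^2)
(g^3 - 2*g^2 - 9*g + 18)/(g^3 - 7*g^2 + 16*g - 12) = (g + 3)/(g - 2)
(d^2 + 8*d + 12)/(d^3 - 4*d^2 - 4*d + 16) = (d + 6)/(d^2 - 6*d + 8)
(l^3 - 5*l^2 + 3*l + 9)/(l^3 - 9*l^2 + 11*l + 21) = (l - 3)/(l - 7)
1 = 1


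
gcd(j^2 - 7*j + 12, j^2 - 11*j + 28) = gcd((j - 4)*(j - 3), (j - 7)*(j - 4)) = j - 4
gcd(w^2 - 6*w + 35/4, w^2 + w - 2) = 1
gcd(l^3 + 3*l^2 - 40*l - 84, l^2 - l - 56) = l + 7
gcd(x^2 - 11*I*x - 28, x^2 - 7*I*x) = x - 7*I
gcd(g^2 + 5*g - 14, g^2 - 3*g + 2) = g - 2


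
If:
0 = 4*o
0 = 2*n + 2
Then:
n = -1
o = 0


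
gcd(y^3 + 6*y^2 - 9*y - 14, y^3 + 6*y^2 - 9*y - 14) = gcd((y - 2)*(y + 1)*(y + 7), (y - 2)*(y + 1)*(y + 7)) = y^3 + 6*y^2 - 9*y - 14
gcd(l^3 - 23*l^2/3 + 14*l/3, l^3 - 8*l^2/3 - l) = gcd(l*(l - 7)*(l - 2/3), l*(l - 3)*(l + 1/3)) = l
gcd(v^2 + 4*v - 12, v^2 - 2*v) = v - 2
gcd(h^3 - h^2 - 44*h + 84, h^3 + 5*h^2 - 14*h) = h^2 + 5*h - 14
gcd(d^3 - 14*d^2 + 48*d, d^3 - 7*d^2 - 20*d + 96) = d - 8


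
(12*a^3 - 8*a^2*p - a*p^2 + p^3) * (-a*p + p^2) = -12*a^4*p + 20*a^3*p^2 - 7*a^2*p^3 - 2*a*p^4 + p^5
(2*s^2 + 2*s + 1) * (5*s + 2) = 10*s^3 + 14*s^2 + 9*s + 2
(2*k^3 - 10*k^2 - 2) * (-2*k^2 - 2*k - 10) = -4*k^5 + 16*k^4 + 104*k^2 + 4*k + 20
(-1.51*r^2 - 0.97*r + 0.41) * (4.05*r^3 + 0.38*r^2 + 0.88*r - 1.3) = -6.1155*r^5 - 4.5023*r^4 - 0.0369000000000002*r^3 + 1.2652*r^2 + 1.6218*r - 0.533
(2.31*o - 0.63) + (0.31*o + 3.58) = 2.62*o + 2.95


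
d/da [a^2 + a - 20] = 2*a + 1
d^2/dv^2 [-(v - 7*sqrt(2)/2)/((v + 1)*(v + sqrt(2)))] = ((-2*v + 7*sqrt(2))*(v + 1)^2 + (-2*v + 7*sqrt(2))*(v + 1)*(v + sqrt(2)) + (-2*v + 7*sqrt(2))*(v + sqrt(2))^2 + 2*(v + 1)^2*(v + sqrt(2)) + 2*(v + 1)*(v + sqrt(2))^2)/((v + 1)^3*(v + sqrt(2))^3)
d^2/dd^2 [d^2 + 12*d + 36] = 2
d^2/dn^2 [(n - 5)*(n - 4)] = 2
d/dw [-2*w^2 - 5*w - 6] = -4*w - 5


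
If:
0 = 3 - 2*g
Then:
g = 3/2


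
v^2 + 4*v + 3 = (v + 1)*(v + 3)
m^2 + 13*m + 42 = (m + 6)*(m + 7)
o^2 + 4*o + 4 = (o + 2)^2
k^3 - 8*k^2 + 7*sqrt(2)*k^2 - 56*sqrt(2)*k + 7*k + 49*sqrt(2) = (k - 7)*(k - 1)*(k + 7*sqrt(2))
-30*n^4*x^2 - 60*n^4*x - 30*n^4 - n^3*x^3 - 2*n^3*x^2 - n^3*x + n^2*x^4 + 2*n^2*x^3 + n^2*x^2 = (-6*n + x)*(5*n + x)*(n*x + n)^2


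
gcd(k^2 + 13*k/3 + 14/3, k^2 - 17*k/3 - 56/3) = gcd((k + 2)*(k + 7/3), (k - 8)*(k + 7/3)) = k + 7/3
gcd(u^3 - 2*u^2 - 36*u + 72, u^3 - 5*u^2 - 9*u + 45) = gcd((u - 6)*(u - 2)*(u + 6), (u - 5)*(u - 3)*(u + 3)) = 1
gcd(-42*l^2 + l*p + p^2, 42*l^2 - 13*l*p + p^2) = -6*l + p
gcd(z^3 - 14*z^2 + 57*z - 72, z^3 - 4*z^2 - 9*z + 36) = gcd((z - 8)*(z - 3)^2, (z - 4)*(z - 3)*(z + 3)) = z - 3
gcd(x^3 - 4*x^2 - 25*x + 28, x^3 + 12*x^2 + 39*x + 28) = x + 4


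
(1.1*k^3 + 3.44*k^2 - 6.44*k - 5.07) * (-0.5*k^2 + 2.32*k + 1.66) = -0.55*k^5 + 0.832*k^4 + 13.0268*k^3 - 6.6954*k^2 - 22.4528*k - 8.4162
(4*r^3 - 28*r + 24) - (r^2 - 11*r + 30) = 4*r^3 - r^2 - 17*r - 6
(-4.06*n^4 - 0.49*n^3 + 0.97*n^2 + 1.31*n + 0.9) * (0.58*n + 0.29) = -2.3548*n^5 - 1.4616*n^4 + 0.4205*n^3 + 1.0411*n^2 + 0.9019*n + 0.261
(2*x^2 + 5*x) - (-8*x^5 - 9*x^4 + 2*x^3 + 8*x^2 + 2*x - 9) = 8*x^5 + 9*x^4 - 2*x^3 - 6*x^2 + 3*x + 9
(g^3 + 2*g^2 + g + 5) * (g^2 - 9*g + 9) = g^5 - 7*g^4 - 8*g^3 + 14*g^2 - 36*g + 45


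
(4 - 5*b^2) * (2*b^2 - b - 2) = -10*b^4 + 5*b^3 + 18*b^2 - 4*b - 8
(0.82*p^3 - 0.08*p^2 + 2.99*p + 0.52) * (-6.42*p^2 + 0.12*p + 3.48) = -5.2644*p^5 + 0.612*p^4 - 16.3518*p^3 - 3.258*p^2 + 10.4676*p + 1.8096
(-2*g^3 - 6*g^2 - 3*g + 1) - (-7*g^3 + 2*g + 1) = 5*g^3 - 6*g^2 - 5*g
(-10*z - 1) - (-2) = 1 - 10*z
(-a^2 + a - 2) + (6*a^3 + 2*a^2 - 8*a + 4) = 6*a^3 + a^2 - 7*a + 2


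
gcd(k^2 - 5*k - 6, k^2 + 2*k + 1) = k + 1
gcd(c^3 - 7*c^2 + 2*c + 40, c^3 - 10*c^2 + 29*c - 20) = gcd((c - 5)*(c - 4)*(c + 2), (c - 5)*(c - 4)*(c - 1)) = c^2 - 9*c + 20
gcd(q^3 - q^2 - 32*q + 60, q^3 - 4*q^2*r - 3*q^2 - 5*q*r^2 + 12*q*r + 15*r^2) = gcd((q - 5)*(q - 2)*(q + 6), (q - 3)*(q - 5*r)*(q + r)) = 1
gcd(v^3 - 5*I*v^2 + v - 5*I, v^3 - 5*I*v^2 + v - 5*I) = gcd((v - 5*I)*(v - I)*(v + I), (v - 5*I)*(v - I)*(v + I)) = v^3 - 5*I*v^2 + v - 5*I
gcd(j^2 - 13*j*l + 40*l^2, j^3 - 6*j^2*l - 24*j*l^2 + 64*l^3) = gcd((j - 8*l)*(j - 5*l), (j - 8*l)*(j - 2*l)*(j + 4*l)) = j - 8*l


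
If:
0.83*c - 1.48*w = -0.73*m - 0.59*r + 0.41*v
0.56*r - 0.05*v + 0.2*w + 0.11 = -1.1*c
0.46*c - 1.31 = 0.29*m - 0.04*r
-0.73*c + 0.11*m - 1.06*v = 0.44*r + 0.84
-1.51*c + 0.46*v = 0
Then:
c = -0.46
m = -5.08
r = 1.24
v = -1.51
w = -1.85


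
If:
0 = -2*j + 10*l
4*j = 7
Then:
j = 7/4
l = 7/20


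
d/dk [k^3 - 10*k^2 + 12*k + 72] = 3*k^2 - 20*k + 12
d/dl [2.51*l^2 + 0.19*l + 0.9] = 5.02*l + 0.19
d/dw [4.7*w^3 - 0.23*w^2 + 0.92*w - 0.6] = 14.1*w^2 - 0.46*w + 0.92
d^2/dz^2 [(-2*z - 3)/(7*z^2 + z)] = 2*(-98*z^3 - 441*z^2 - 63*z - 3)/(z^3*(343*z^3 + 147*z^2 + 21*z + 1))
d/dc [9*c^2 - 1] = 18*c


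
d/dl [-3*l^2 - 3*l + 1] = -6*l - 3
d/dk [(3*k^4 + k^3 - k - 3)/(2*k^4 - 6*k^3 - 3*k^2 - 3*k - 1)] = 2*(-10*k^6 - 9*k^5 - 12*k^4 - 3*k^3 - 30*k^2 - 9*k - 4)/(4*k^8 - 24*k^7 + 24*k^6 + 24*k^5 + 41*k^4 + 30*k^3 + 15*k^2 + 6*k + 1)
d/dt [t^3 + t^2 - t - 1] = 3*t^2 + 2*t - 1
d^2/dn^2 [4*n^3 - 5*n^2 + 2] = 24*n - 10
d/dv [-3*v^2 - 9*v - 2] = -6*v - 9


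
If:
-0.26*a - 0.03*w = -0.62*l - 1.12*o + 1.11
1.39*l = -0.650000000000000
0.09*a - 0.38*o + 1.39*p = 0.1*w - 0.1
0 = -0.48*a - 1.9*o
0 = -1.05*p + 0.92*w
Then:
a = -2.60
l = -0.47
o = 0.66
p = 0.30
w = 0.34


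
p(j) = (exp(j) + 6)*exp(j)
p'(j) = (exp(j) + 6)*exp(j) + exp(2*j) = 2*(exp(j) + 3)*exp(j)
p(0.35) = 10.53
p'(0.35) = 12.54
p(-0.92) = 2.55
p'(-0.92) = 2.71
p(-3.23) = 0.24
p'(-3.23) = 0.24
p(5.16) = 31378.24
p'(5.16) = 61711.50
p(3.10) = 625.94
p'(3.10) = 1118.69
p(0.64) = 14.98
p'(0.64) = 18.57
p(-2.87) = 0.34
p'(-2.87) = 0.35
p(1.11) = 27.41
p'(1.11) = 36.62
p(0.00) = 7.00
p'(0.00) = 8.00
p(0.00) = 7.00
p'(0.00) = 8.00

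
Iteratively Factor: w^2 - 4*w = (w)*(w - 4)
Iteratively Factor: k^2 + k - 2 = (k + 2)*(k - 1)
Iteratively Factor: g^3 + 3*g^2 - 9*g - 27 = (g + 3)*(g^2 - 9) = (g - 3)*(g + 3)*(g + 3)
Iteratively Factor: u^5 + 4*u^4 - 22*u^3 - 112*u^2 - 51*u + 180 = (u + 3)*(u^4 + u^3 - 25*u^2 - 37*u + 60) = (u + 3)*(u + 4)*(u^3 - 3*u^2 - 13*u + 15) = (u - 1)*(u + 3)*(u + 4)*(u^2 - 2*u - 15) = (u - 5)*(u - 1)*(u + 3)*(u + 4)*(u + 3)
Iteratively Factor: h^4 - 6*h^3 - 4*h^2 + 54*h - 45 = (h - 5)*(h^3 - h^2 - 9*h + 9) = (h - 5)*(h - 3)*(h^2 + 2*h - 3) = (h - 5)*(h - 3)*(h - 1)*(h + 3)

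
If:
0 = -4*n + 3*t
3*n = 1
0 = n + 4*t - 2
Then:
No Solution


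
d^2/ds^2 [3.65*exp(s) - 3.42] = 3.65*exp(s)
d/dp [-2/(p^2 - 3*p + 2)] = 2*(2*p - 3)/(p^2 - 3*p + 2)^2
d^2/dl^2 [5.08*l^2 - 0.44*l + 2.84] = 10.1600000000000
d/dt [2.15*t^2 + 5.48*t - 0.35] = 4.3*t + 5.48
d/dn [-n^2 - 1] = -2*n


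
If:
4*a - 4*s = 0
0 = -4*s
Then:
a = 0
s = 0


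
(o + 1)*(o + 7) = o^2 + 8*o + 7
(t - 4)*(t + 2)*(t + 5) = t^3 + 3*t^2 - 18*t - 40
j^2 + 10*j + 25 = (j + 5)^2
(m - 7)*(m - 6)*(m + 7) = m^3 - 6*m^2 - 49*m + 294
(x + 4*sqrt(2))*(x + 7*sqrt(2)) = x^2 + 11*sqrt(2)*x + 56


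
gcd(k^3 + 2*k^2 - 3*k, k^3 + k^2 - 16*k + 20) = 1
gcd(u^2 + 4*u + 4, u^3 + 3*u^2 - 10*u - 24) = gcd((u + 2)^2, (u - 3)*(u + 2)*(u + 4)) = u + 2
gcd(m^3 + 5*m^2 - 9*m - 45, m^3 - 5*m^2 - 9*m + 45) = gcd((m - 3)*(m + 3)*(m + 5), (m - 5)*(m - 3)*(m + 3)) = m^2 - 9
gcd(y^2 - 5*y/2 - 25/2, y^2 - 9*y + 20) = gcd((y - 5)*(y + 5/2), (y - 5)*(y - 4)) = y - 5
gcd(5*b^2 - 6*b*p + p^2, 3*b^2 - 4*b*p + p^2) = -b + p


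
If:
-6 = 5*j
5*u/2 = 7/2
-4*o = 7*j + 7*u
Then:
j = -6/5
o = -7/20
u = 7/5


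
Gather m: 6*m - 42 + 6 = 6*m - 36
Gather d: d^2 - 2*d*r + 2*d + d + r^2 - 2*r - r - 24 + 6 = d^2 + d*(3 - 2*r) + r^2 - 3*r - 18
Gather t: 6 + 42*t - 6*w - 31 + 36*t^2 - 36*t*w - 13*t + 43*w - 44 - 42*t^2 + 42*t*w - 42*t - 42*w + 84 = -6*t^2 + t*(6*w - 13) - 5*w + 15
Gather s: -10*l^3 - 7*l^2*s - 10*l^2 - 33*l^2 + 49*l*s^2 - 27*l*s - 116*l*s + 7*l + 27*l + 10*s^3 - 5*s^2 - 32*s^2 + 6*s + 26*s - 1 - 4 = -10*l^3 - 43*l^2 + 34*l + 10*s^3 + s^2*(49*l - 37) + s*(-7*l^2 - 143*l + 32) - 5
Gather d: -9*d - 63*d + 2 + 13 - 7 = 8 - 72*d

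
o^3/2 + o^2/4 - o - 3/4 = (o/2 + 1/2)*(o - 3/2)*(o + 1)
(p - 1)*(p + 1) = p^2 - 1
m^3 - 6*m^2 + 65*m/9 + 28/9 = (m - 4)*(m - 7/3)*(m + 1/3)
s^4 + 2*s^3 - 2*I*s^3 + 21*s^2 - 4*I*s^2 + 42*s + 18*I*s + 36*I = (s + 2)*(s - 6*I)*(s + I)*(s + 3*I)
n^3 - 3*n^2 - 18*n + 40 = (n - 5)*(n - 2)*(n + 4)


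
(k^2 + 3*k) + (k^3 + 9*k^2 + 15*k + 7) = k^3 + 10*k^2 + 18*k + 7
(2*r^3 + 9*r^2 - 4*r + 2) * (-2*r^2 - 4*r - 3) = -4*r^5 - 26*r^4 - 34*r^3 - 15*r^2 + 4*r - 6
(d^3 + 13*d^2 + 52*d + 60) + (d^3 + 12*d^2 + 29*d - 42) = 2*d^3 + 25*d^2 + 81*d + 18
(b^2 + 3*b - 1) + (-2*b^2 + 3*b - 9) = -b^2 + 6*b - 10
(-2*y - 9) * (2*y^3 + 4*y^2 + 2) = -4*y^4 - 26*y^3 - 36*y^2 - 4*y - 18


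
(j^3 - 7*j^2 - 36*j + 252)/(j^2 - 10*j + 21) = (j^2 - 36)/(j - 3)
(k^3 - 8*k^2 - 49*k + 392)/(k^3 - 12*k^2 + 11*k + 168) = (k + 7)/(k + 3)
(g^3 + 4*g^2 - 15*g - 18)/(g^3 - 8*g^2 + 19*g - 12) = (g^2 + 7*g + 6)/(g^2 - 5*g + 4)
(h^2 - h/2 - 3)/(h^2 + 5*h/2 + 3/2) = (h - 2)/(h + 1)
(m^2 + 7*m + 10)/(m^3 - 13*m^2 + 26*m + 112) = (m + 5)/(m^2 - 15*m + 56)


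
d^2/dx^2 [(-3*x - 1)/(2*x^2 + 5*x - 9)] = 2*(-(3*x + 1)*(4*x + 5)^2 + (18*x + 17)*(2*x^2 + 5*x - 9))/(2*x^2 + 5*x - 9)^3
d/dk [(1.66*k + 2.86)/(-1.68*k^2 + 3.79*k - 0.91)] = (2.7888*k^2 + 9.6096*k - 12.35)/(2.8224*k^4 - 12.7344*k^3 + 17.4217*k^2 - 6.8978*k + 0.8281)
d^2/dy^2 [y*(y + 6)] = 2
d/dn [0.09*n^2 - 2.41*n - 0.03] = 0.18*n - 2.41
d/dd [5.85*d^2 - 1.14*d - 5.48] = 11.7*d - 1.14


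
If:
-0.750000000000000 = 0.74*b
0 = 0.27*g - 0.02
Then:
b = -1.01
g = 0.07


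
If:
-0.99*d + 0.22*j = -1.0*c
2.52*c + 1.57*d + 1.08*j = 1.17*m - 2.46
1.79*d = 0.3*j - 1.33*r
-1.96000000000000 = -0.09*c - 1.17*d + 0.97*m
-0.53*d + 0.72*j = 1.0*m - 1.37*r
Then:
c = 0.24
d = -0.84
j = -4.87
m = -3.02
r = 0.03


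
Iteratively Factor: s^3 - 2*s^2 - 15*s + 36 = (s - 3)*(s^2 + s - 12) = (s - 3)^2*(s + 4)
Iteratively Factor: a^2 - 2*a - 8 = (a + 2)*(a - 4)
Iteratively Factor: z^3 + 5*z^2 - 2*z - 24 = (z - 2)*(z^2 + 7*z + 12) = (z - 2)*(z + 4)*(z + 3)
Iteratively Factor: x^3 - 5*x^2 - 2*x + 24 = (x + 2)*(x^2 - 7*x + 12) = (x - 3)*(x + 2)*(x - 4)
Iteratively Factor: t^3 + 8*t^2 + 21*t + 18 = (t + 3)*(t^2 + 5*t + 6) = (t + 2)*(t + 3)*(t + 3)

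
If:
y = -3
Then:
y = -3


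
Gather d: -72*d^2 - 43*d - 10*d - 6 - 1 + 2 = -72*d^2 - 53*d - 5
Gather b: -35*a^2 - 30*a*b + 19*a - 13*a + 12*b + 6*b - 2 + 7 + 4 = -35*a^2 + 6*a + b*(18 - 30*a) + 9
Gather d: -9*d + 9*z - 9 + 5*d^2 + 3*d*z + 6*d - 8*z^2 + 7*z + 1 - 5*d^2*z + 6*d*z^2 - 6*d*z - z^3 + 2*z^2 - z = d^2*(5 - 5*z) + d*(6*z^2 - 3*z - 3) - z^3 - 6*z^2 + 15*z - 8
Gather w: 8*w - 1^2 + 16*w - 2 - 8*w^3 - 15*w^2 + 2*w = -8*w^3 - 15*w^2 + 26*w - 3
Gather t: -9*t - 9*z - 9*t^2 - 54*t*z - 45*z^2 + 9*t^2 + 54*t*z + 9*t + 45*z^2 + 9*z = 0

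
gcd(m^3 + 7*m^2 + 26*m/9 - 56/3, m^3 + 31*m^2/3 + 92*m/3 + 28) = m^2 + 25*m/3 + 14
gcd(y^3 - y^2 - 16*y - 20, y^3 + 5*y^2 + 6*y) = y + 2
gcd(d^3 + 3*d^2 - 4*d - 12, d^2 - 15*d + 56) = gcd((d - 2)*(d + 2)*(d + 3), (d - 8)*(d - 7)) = 1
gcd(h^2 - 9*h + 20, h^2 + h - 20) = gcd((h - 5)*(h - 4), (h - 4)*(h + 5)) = h - 4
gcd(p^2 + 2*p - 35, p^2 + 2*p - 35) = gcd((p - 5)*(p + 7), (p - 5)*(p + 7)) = p^2 + 2*p - 35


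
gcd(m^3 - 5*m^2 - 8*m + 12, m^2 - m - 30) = m - 6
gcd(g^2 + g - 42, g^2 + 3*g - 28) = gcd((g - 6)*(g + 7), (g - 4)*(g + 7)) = g + 7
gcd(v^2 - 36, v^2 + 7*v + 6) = v + 6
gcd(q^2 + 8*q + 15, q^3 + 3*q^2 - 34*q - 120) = q + 5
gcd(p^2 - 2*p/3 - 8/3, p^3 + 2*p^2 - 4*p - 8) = p - 2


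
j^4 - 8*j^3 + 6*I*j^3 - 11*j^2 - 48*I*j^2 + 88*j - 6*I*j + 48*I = (j - 8)*(j + I)*(j + 2*I)*(j + 3*I)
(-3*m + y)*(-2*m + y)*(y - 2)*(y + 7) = 6*m^2*y^2 + 30*m^2*y - 84*m^2 - 5*m*y^3 - 25*m*y^2 + 70*m*y + y^4 + 5*y^3 - 14*y^2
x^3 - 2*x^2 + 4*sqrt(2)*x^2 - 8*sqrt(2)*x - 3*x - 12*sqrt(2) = (x - 3)*(x + 1)*(x + 4*sqrt(2))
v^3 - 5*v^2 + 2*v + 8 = (v - 4)*(v - 2)*(v + 1)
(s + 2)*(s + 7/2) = s^2 + 11*s/2 + 7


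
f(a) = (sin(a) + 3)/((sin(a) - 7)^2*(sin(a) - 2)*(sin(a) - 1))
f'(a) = cos(a)/((sin(a) - 7)^2*(sin(a) - 2)*(sin(a) - 1)) - (sin(a) + 3)*cos(a)/((sin(a) - 7)^2*(sin(a) - 2)*(sin(a) - 1)^2) - (sin(a) + 3)*cos(a)/((sin(a) - 7)^2*(sin(a) - 2)^2*(sin(a) - 1)) - 2*(sin(a) + 3)*cos(a)/((sin(a) - 7)^3*(sin(a) - 2)*(sin(a) - 1))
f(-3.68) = 0.12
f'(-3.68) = -0.33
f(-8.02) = 0.01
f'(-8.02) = -0.00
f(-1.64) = 0.01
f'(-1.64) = -0.00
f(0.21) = 0.05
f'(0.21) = 0.12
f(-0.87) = 0.01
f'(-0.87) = 0.01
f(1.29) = 2.67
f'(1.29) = 20.02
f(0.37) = 0.07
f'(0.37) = 0.19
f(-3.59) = 0.09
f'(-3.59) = -0.24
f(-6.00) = 0.06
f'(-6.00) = 0.14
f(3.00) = 0.04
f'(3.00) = -0.10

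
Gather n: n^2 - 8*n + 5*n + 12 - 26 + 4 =n^2 - 3*n - 10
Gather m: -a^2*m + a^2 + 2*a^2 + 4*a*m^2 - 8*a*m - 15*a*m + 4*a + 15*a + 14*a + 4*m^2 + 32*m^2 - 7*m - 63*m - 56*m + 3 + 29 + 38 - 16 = 3*a^2 + 33*a + m^2*(4*a + 36) + m*(-a^2 - 23*a - 126) + 54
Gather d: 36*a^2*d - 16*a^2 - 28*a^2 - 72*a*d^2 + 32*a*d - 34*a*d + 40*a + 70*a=-44*a^2 - 72*a*d^2 + 110*a + d*(36*a^2 - 2*a)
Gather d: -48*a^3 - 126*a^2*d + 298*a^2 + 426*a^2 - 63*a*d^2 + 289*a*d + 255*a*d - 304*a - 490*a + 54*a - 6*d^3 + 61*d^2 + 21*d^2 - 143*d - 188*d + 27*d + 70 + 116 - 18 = -48*a^3 + 724*a^2 - 740*a - 6*d^3 + d^2*(82 - 63*a) + d*(-126*a^2 + 544*a - 304) + 168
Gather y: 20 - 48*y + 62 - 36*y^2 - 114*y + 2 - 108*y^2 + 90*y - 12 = -144*y^2 - 72*y + 72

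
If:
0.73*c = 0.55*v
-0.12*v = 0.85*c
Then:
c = 0.00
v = 0.00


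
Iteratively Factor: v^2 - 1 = (v - 1)*(v + 1)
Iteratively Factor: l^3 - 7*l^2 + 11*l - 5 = (l - 1)*(l^2 - 6*l + 5) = (l - 1)^2*(l - 5)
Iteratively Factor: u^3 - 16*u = (u - 4)*(u^2 + 4*u) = u*(u - 4)*(u + 4)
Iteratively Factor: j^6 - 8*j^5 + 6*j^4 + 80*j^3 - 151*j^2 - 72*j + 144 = (j + 1)*(j^5 - 9*j^4 + 15*j^3 + 65*j^2 - 216*j + 144) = (j - 3)*(j + 1)*(j^4 - 6*j^3 - 3*j^2 + 56*j - 48) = (j - 4)*(j - 3)*(j + 1)*(j^3 - 2*j^2 - 11*j + 12) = (j - 4)*(j - 3)*(j - 1)*(j + 1)*(j^2 - j - 12) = (j - 4)^2*(j - 3)*(j - 1)*(j + 1)*(j + 3)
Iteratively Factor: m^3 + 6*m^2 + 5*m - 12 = (m + 3)*(m^2 + 3*m - 4) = (m - 1)*(m + 3)*(m + 4)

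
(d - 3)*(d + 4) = d^2 + d - 12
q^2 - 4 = (q - 2)*(q + 2)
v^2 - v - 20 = (v - 5)*(v + 4)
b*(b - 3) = b^2 - 3*b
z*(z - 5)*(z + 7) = z^3 + 2*z^2 - 35*z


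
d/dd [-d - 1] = -1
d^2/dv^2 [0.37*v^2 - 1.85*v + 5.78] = 0.740000000000000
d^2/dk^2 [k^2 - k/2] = 2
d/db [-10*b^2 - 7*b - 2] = -20*b - 7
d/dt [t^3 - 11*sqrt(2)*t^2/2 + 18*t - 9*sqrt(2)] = 3*t^2 - 11*sqrt(2)*t + 18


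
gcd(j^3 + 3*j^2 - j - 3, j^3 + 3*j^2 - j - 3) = j^3 + 3*j^2 - j - 3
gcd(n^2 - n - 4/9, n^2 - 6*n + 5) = 1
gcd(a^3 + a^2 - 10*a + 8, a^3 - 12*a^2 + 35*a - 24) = a - 1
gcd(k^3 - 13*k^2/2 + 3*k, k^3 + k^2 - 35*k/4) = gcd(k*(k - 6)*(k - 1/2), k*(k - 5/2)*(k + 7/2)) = k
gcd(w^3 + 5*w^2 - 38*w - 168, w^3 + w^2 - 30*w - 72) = w^2 - 2*w - 24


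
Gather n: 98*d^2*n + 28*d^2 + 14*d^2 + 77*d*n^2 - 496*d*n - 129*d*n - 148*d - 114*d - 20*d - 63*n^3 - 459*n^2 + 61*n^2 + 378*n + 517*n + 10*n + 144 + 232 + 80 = 42*d^2 - 282*d - 63*n^3 + n^2*(77*d - 398) + n*(98*d^2 - 625*d + 905) + 456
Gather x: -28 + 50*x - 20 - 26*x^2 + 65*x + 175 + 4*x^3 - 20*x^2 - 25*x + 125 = 4*x^3 - 46*x^2 + 90*x + 252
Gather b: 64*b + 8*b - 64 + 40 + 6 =72*b - 18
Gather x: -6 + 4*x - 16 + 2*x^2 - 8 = 2*x^2 + 4*x - 30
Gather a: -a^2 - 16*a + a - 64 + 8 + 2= -a^2 - 15*a - 54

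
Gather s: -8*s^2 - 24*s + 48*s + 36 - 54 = -8*s^2 + 24*s - 18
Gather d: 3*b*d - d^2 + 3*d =-d^2 + d*(3*b + 3)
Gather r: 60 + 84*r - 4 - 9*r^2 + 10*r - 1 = -9*r^2 + 94*r + 55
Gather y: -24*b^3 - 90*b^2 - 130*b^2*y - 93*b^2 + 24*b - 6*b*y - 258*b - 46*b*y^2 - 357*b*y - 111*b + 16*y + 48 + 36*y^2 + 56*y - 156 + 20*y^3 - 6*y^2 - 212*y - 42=-24*b^3 - 183*b^2 - 345*b + 20*y^3 + y^2*(30 - 46*b) + y*(-130*b^2 - 363*b - 140) - 150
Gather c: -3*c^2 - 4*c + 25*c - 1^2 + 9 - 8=-3*c^2 + 21*c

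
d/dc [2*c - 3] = 2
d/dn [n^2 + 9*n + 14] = 2*n + 9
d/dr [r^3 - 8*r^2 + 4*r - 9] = 3*r^2 - 16*r + 4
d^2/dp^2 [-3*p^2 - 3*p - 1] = -6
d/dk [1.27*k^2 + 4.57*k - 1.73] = 2.54*k + 4.57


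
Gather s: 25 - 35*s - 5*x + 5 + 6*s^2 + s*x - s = 6*s^2 + s*(x - 36) - 5*x + 30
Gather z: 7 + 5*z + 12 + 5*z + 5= 10*z + 24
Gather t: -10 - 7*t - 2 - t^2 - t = -t^2 - 8*t - 12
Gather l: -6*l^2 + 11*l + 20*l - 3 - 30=-6*l^2 + 31*l - 33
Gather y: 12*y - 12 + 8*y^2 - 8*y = 8*y^2 + 4*y - 12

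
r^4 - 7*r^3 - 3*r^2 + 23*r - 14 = (r - 7)*(r - 1)^2*(r + 2)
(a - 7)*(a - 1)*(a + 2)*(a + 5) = a^4 - a^3 - 39*a^2 - 31*a + 70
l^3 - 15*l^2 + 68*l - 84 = (l - 7)*(l - 6)*(l - 2)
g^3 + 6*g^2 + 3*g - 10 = (g - 1)*(g + 2)*(g + 5)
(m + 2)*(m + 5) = m^2 + 7*m + 10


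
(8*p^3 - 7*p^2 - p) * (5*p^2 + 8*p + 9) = 40*p^5 + 29*p^4 + 11*p^3 - 71*p^2 - 9*p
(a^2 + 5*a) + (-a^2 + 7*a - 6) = 12*a - 6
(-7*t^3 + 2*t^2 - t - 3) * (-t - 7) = 7*t^4 + 47*t^3 - 13*t^2 + 10*t + 21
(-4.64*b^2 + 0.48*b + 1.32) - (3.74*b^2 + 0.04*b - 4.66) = -8.38*b^2 + 0.44*b + 5.98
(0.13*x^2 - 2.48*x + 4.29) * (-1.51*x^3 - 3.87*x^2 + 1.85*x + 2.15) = -0.1963*x^5 + 3.2417*x^4 + 3.3602*x^3 - 20.9108*x^2 + 2.6045*x + 9.2235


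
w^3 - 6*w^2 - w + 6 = (w - 6)*(w - 1)*(w + 1)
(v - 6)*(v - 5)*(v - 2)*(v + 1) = v^4 - 12*v^3 + 39*v^2 - 8*v - 60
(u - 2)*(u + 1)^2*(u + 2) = u^4 + 2*u^3 - 3*u^2 - 8*u - 4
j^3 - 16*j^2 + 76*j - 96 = (j - 8)*(j - 6)*(j - 2)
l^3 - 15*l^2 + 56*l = l*(l - 8)*(l - 7)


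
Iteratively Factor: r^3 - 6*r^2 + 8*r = (r - 4)*(r^2 - 2*r) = (r - 4)*(r - 2)*(r)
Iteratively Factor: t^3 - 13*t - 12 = (t - 4)*(t^2 + 4*t + 3) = (t - 4)*(t + 1)*(t + 3)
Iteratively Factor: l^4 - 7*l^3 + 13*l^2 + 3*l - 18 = (l - 3)*(l^3 - 4*l^2 + l + 6) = (l - 3)*(l - 2)*(l^2 - 2*l - 3) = (l - 3)^2*(l - 2)*(l + 1)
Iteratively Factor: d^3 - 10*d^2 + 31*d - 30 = (d - 5)*(d^2 - 5*d + 6) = (d - 5)*(d - 2)*(d - 3)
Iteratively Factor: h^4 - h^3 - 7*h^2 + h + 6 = (h + 1)*(h^3 - 2*h^2 - 5*h + 6) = (h + 1)*(h + 2)*(h^2 - 4*h + 3) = (h - 3)*(h + 1)*(h + 2)*(h - 1)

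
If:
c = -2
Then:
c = -2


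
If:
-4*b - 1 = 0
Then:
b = -1/4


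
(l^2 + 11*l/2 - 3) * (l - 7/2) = l^3 + 2*l^2 - 89*l/4 + 21/2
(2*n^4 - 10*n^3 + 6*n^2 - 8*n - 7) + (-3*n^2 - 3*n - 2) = 2*n^4 - 10*n^3 + 3*n^2 - 11*n - 9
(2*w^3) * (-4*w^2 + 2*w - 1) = -8*w^5 + 4*w^4 - 2*w^3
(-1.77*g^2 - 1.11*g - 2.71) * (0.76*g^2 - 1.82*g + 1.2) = -1.3452*g^4 + 2.3778*g^3 - 2.1634*g^2 + 3.6002*g - 3.252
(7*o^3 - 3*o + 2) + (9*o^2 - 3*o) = 7*o^3 + 9*o^2 - 6*o + 2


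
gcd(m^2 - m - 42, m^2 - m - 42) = m^2 - m - 42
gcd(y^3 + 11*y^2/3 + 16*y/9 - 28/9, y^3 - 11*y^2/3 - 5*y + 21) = y + 7/3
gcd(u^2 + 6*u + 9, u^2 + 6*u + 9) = u^2 + 6*u + 9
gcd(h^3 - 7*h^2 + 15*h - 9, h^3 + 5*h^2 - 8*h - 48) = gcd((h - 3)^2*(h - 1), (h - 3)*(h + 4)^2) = h - 3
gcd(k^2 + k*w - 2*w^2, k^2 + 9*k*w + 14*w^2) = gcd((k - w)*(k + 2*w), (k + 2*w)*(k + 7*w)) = k + 2*w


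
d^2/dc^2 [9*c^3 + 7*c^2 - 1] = 54*c + 14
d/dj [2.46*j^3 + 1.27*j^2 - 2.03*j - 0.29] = 7.38*j^2 + 2.54*j - 2.03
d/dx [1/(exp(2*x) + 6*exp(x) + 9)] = 2*(-exp(x) - 3)*exp(x)/(exp(2*x) + 6*exp(x) + 9)^2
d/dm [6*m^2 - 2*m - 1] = 12*m - 2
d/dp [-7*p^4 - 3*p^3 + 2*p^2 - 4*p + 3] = -28*p^3 - 9*p^2 + 4*p - 4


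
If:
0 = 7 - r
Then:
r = 7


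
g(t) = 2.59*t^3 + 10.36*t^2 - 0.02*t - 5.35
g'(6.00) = 404.02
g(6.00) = 926.93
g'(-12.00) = 870.22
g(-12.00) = -2988.79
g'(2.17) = 81.53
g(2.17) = 69.86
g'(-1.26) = -13.79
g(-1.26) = 5.94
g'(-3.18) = 12.66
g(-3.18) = 16.19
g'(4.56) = 256.03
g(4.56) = 455.56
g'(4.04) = 210.51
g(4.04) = 334.44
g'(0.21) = 4.67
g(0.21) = -4.87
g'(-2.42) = -4.66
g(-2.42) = 18.66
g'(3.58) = 173.74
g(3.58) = 246.19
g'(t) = 7.77*t^2 + 20.72*t - 0.02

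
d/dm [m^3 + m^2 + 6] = m*(3*m + 2)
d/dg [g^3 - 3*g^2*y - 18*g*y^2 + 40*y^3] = 3*g^2 - 6*g*y - 18*y^2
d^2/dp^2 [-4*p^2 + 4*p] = -8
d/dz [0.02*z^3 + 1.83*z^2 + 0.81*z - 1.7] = 0.06*z^2 + 3.66*z + 0.81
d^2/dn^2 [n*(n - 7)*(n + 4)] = 6*n - 6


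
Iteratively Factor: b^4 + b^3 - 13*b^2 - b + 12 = (b - 3)*(b^3 + 4*b^2 - b - 4) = (b - 3)*(b + 1)*(b^2 + 3*b - 4) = (b - 3)*(b + 1)*(b + 4)*(b - 1)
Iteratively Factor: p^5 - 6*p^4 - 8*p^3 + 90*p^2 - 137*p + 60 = (p - 1)*(p^4 - 5*p^3 - 13*p^2 + 77*p - 60) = (p - 5)*(p - 1)*(p^3 - 13*p + 12) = (p - 5)*(p - 1)^2*(p^2 + p - 12) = (p - 5)*(p - 1)^2*(p + 4)*(p - 3)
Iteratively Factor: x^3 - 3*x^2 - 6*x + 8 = (x + 2)*(x^2 - 5*x + 4) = (x - 1)*(x + 2)*(x - 4)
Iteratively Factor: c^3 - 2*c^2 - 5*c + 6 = (c - 3)*(c^2 + c - 2) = (c - 3)*(c + 2)*(c - 1)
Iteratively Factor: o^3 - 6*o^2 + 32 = (o - 4)*(o^2 - 2*o - 8) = (o - 4)*(o + 2)*(o - 4)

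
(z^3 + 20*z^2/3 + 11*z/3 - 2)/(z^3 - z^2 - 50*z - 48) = (z - 1/3)/(z - 8)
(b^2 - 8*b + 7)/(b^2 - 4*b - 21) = (b - 1)/(b + 3)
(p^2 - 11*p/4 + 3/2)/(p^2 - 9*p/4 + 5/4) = (4*p^2 - 11*p + 6)/(4*p^2 - 9*p + 5)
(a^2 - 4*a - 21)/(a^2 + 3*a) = (a - 7)/a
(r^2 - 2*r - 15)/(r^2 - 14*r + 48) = (r^2 - 2*r - 15)/(r^2 - 14*r + 48)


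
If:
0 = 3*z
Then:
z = 0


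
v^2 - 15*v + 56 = (v - 8)*(v - 7)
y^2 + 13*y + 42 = (y + 6)*(y + 7)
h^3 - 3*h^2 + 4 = (h - 2)^2*(h + 1)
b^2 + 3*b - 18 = (b - 3)*(b + 6)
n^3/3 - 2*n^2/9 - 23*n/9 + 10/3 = (n/3 + 1)*(n - 2)*(n - 5/3)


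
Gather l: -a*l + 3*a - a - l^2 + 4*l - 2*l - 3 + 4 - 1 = 2*a - l^2 + l*(2 - a)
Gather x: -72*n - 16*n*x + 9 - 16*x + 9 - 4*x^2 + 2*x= -72*n - 4*x^2 + x*(-16*n - 14) + 18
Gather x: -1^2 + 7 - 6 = 0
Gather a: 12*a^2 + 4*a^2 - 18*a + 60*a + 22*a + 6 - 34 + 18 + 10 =16*a^2 + 64*a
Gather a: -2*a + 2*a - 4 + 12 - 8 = 0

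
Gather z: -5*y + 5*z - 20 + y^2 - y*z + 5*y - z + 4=y^2 + z*(4 - y) - 16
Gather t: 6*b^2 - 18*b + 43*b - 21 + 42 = 6*b^2 + 25*b + 21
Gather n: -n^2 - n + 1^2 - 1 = -n^2 - n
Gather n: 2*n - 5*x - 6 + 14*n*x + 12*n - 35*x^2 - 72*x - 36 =n*(14*x + 14) - 35*x^2 - 77*x - 42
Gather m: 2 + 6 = 8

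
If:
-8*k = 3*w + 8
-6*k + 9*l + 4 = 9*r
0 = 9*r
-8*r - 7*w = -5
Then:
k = -71/56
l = -325/252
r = 0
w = 5/7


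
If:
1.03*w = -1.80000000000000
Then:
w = -1.75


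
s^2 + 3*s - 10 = (s - 2)*(s + 5)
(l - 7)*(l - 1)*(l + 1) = l^3 - 7*l^2 - l + 7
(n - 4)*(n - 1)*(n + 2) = n^3 - 3*n^2 - 6*n + 8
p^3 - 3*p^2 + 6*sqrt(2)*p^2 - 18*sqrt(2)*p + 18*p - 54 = (p - 3)*(p + 3*sqrt(2))^2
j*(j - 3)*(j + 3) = j^3 - 9*j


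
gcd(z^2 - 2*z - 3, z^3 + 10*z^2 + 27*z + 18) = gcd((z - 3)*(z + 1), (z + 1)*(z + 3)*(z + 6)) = z + 1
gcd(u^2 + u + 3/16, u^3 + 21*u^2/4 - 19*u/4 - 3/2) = u + 1/4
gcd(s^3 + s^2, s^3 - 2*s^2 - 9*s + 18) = 1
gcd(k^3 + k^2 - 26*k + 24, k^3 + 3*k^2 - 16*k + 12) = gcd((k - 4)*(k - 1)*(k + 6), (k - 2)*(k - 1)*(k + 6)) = k^2 + 5*k - 6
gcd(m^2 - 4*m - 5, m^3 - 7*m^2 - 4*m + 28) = 1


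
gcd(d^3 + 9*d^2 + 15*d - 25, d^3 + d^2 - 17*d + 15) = d^2 + 4*d - 5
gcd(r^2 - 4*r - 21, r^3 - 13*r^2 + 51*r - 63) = r - 7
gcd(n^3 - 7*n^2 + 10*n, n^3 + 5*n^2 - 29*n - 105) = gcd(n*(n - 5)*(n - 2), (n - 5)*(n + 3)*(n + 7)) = n - 5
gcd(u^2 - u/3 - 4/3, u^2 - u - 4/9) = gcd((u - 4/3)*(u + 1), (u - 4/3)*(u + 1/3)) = u - 4/3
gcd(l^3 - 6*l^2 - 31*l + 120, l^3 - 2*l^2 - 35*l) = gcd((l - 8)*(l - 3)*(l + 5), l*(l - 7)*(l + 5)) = l + 5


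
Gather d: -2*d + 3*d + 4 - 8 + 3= d - 1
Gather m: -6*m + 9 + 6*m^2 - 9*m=6*m^2 - 15*m + 9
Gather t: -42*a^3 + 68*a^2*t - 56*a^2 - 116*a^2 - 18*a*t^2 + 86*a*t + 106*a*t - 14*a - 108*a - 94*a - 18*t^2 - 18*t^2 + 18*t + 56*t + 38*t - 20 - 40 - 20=-42*a^3 - 172*a^2 - 216*a + t^2*(-18*a - 36) + t*(68*a^2 + 192*a + 112) - 80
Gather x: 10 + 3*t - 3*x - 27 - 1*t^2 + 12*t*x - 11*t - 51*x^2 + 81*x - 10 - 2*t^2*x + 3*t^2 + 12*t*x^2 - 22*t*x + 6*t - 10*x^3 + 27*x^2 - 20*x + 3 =2*t^2 - 2*t - 10*x^3 + x^2*(12*t - 24) + x*(-2*t^2 - 10*t + 58) - 24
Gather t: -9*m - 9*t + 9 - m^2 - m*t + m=-m^2 - 8*m + t*(-m - 9) + 9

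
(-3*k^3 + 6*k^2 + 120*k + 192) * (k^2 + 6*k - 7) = -3*k^5 - 12*k^4 + 177*k^3 + 870*k^2 + 312*k - 1344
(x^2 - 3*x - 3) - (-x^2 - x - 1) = 2*x^2 - 2*x - 2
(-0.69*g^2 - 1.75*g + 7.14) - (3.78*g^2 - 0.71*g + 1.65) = -4.47*g^2 - 1.04*g + 5.49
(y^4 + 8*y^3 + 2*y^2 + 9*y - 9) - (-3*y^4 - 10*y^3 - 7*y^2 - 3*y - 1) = 4*y^4 + 18*y^3 + 9*y^2 + 12*y - 8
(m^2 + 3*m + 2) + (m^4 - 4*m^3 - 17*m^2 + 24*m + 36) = m^4 - 4*m^3 - 16*m^2 + 27*m + 38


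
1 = 1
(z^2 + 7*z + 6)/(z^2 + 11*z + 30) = (z + 1)/(z + 5)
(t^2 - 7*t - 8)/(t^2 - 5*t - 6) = (t - 8)/(t - 6)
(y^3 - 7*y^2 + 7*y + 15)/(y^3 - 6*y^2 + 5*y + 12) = (y - 5)/(y - 4)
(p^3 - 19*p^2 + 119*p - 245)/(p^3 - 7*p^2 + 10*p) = (p^2 - 14*p + 49)/(p*(p - 2))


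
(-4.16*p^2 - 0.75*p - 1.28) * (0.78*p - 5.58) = -3.2448*p^3 + 22.6278*p^2 + 3.1866*p + 7.1424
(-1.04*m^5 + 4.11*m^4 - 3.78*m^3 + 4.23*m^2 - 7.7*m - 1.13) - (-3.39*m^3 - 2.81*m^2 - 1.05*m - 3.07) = -1.04*m^5 + 4.11*m^4 - 0.39*m^3 + 7.04*m^2 - 6.65*m + 1.94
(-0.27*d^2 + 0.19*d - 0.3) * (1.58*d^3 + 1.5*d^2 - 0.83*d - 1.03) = -0.4266*d^5 - 0.1048*d^4 + 0.0351*d^3 - 0.3296*d^2 + 0.0533*d + 0.309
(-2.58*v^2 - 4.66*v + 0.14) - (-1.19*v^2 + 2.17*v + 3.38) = -1.39*v^2 - 6.83*v - 3.24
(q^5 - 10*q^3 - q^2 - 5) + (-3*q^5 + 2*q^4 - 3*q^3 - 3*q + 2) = -2*q^5 + 2*q^4 - 13*q^3 - q^2 - 3*q - 3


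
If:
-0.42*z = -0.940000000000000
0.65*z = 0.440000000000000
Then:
No Solution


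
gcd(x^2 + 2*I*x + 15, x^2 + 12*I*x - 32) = 1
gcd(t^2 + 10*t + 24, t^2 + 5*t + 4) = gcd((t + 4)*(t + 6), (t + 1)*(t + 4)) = t + 4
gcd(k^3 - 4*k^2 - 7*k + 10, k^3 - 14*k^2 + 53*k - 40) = k^2 - 6*k + 5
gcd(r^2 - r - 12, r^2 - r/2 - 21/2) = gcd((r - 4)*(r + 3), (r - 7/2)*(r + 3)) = r + 3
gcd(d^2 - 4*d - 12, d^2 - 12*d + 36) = d - 6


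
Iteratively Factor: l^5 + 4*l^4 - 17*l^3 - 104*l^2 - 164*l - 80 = (l + 1)*(l^4 + 3*l^3 - 20*l^2 - 84*l - 80) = (l - 5)*(l + 1)*(l^3 + 8*l^2 + 20*l + 16) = (l - 5)*(l + 1)*(l + 2)*(l^2 + 6*l + 8) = (l - 5)*(l + 1)*(l + 2)^2*(l + 4)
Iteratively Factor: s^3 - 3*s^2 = (s)*(s^2 - 3*s) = s*(s - 3)*(s)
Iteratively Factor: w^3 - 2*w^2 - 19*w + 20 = (w + 4)*(w^2 - 6*w + 5) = (w - 1)*(w + 4)*(w - 5)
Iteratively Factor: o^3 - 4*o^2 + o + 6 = (o - 3)*(o^2 - o - 2) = (o - 3)*(o - 2)*(o + 1)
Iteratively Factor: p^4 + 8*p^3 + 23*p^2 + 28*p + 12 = (p + 3)*(p^3 + 5*p^2 + 8*p + 4) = (p + 2)*(p + 3)*(p^2 + 3*p + 2) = (p + 1)*(p + 2)*(p + 3)*(p + 2)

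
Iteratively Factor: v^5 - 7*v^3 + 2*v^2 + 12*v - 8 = (v + 2)*(v^4 - 2*v^3 - 3*v^2 + 8*v - 4) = (v - 1)*(v + 2)*(v^3 - v^2 - 4*v + 4) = (v - 1)*(v + 2)^2*(v^2 - 3*v + 2) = (v - 2)*(v - 1)*(v + 2)^2*(v - 1)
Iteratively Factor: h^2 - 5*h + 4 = (h - 1)*(h - 4)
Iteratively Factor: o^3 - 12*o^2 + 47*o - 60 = (o - 5)*(o^2 - 7*o + 12) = (o - 5)*(o - 4)*(o - 3)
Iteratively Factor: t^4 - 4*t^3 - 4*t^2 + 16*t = (t - 2)*(t^3 - 2*t^2 - 8*t) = (t - 4)*(t - 2)*(t^2 + 2*t) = t*(t - 4)*(t - 2)*(t + 2)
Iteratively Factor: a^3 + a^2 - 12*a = (a)*(a^2 + a - 12) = a*(a + 4)*(a - 3)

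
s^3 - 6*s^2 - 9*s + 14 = (s - 7)*(s - 1)*(s + 2)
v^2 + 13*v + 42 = (v + 6)*(v + 7)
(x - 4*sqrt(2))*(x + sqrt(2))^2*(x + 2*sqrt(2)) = x^4 - 22*x^2 - 36*sqrt(2)*x - 32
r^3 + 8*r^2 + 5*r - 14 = (r - 1)*(r + 2)*(r + 7)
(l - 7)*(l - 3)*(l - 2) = l^3 - 12*l^2 + 41*l - 42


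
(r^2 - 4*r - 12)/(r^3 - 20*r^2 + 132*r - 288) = (r + 2)/(r^2 - 14*r + 48)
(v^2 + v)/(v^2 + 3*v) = (v + 1)/(v + 3)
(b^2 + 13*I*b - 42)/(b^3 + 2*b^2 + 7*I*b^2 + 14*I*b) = (b + 6*I)/(b*(b + 2))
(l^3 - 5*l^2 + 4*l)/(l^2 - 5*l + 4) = l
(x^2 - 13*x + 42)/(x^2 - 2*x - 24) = (x - 7)/(x + 4)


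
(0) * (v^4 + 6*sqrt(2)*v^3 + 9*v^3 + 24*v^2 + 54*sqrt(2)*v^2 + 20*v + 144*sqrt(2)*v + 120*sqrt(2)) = 0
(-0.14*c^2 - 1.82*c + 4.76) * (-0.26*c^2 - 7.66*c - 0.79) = 0.0364*c^4 + 1.5456*c^3 + 12.8142*c^2 - 35.0238*c - 3.7604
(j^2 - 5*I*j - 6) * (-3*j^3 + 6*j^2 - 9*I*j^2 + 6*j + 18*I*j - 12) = -3*j^5 + 6*j^4 + 6*I*j^4 - 21*j^3 - 12*I*j^3 + 42*j^2 + 24*I*j^2 - 36*j - 48*I*j + 72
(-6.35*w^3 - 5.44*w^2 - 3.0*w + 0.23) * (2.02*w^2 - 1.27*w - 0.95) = -12.827*w^5 - 2.9243*w^4 + 6.8813*w^3 + 9.4426*w^2 + 2.5579*w - 0.2185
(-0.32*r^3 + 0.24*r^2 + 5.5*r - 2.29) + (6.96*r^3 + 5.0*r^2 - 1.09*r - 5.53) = 6.64*r^3 + 5.24*r^2 + 4.41*r - 7.82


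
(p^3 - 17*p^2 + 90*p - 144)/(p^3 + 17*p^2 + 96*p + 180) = (p^3 - 17*p^2 + 90*p - 144)/(p^3 + 17*p^2 + 96*p + 180)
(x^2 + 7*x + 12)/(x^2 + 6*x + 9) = (x + 4)/(x + 3)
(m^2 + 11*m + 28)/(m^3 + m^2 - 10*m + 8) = (m + 7)/(m^2 - 3*m + 2)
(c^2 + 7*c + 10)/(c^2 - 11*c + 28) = (c^2 + 7*c + 10)/(c^2 - 11*c + 28)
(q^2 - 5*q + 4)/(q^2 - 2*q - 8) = (q - 1)/(q + 2)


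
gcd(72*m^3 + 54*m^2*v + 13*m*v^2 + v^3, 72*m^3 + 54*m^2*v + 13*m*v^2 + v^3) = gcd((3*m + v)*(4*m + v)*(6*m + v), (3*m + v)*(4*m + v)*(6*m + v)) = 72*m^3 + 54*m^2*v + 13*m*v^2 + v^3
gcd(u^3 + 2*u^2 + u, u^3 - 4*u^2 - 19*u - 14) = u + 1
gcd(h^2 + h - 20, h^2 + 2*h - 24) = h - 4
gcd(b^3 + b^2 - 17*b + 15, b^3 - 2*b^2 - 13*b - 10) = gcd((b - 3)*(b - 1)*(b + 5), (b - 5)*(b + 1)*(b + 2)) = 1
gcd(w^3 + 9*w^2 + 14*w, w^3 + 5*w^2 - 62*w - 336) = w + 7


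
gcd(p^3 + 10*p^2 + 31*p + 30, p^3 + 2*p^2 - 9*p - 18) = p^2 + 5*p + 6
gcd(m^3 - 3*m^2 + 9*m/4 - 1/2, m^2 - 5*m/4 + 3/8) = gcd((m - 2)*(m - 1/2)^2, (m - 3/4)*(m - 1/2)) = m - 1/2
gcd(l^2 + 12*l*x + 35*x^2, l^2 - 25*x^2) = l + 5*x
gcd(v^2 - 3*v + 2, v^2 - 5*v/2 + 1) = v - 2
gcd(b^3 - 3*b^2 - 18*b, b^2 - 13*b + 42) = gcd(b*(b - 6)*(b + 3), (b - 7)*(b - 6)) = b - 6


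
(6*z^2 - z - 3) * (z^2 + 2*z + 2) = 6*z^4 + 11*z^3 + 7*z^2 - 8*z - 6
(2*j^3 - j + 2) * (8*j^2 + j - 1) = 16*j^5 + 2*j^4 - 10*j^3 + 15*j^2 + 3*j - 2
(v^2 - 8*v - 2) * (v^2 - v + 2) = v^4 - 9*v^3 + 8*v^2 - 14*v - 4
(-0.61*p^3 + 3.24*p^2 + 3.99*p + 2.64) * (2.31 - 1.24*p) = 0.7564*p^4 - 5.4267*p^3 + 2.5368*p^2 + 5.9433*p + 6.0984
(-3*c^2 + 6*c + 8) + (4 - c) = -3*c^2 + 5*c + 12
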